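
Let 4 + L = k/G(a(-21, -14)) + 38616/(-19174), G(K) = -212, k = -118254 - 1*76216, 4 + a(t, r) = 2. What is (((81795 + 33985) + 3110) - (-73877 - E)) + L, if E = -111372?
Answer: 83641470099/1016222 ≈ 82306.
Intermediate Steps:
a(t, r) = -2 (a(t, r) = -4 + 2 = -2)
k = -194470 (k = -118254 - 76216 = -194470)
L = 926080409/1016222 (L = -4 + (-194470/(-212) + 38616/(-19174)) = -4 + (-194470*(-1/212) + 38616*(-1/19174)) = -4 + (97235/106 - 19308/9587) = -4 + 930145297/1016222 = 926080409/1016222 ≈ 911.30)
(((81795 + 33985) + 3110) - (-73877 - E)) + L = (((81795 + 33985) + 3110) - (-73877 - 1*(-111372))) + 926080409/1016222 = ((115780 + 3110) - (-73877 + 111372)) + 926080409/1016222 = (118890 - 1*37495) + 926080409/1016222 = (118890 - 37495) + 926080409/1016222 = 81395 + 926080409/1016222 = 83641470099/1016222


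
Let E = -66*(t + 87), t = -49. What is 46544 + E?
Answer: 44036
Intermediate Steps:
E = -2508 (E = -66*(-49 + 87) = -66*38 = -2508)
46544 + E = 46544 - 2508 = 44036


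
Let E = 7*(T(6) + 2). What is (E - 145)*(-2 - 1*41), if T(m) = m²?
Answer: -5203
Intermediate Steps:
E = 266 (E = 7*(6² + 2) = 7*(36 + 2) = 7*38 = 266)
(E - 145)*(-2 - 1*41) = (266 - 145)*(-2 - 1*41) = 121*(-2 - 41) = 121*(-43) = -5203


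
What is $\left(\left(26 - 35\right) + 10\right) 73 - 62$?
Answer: $11$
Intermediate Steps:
$\left(\left(26 - 35\right) + 10\right) 73 - 62 = \left(-9 + 10\right) 73 - 62 = 1 \cdot 73 - 62 = 73 - 62 = 11$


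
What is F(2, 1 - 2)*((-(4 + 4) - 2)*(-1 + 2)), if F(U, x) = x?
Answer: 10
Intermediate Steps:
F(2, 1 - 2)*((-(4 + 4) - 2)*(-1 + 2)) = (1 - 2)*((-(4 + 4) - 2)*(-1 + 2)) = -(-1*8 - 2) = -(-8 - 2) = -(-10) = -1*(-10) = 10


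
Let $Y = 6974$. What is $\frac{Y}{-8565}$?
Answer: $- \frac{6974}{8565} \approx -0.81424$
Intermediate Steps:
$\frac{Y}{-8565} = \frac{6974}{-8565} = 6974 \left(- \frac{1}{8565}\right) = - \frac{6974}{8565}$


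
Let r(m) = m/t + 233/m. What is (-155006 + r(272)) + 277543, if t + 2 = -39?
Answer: 1366468193/11152 ≈ 1.2253e+5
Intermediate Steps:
t = -41 (t = -2 - 39 = -41)
r(m) = 233/m - m/41 (r(m) = m/(-41) + 233/m = m*(-1/41) + 233/m = -m/41 + 233/m = 233/m - m/41)
(-155006 + r(272)) + 277543 = (-155006 + (233/272 - 1/41*272)) + 277543 = (-155006 + (233*(1/272) - 272/41)) + 277543 = (-155006 + (233/272 - 272/41)) + 277543 = (-155006 - 64431/11152) + 277543 = -1728691343/11152 + 277543 = 1366468193/11152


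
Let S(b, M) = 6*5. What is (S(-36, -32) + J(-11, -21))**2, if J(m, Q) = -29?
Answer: 1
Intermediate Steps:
S(b, M) = 30
(S(-36, -32) + J(-11, -21))**2 = (30 - 29)**2 = 1**2 = 1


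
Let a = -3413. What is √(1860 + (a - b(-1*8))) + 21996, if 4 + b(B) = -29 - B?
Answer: 21996 + 2*I*√382 ≈ 21996.0 + 39.09*I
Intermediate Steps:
b(B) = -33 - B (b(B) = -4 + (-29 - B) = -33 - B)
√(1860 + (a - b(-1*8))) + 21996 = √(1860 + (-3413 - (-33 - (-1)*8))) + 21996 = √(1860 + (-3413 - (-33 - 1*(-8)))) + 21996 = √(1860 + (-3413 - (-33 + 8))) + 21996 = √(1860 + (-3413 - 1*(-25))) + 21996 = √(1860 + (-3413 + 25)) + 21996 = √(1860 - 3388) + 21996 = √(-1528) + 21996 = 2*I*√382 + 21996 = 21996 + 2*I*√382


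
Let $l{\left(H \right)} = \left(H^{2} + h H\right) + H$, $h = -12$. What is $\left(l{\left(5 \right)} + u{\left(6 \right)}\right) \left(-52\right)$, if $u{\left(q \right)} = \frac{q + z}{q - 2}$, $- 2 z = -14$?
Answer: $1391$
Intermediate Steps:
$z = 7$ ($z = \left(- \frac{1}{2}\right) \left(-14\right) = 7$)
$l{\left(H \right)} = H^{2} - 11 H$ ($l{\left(H \right)} = \left(H^{2} - 12 H\right) + H = H^{2} - 11 H$)
$u{\left(q \right)} = \frac{7 + q}{-2 + q}$ ($u{\left(q \right)} = \frac{q + 7}{q - 2} = \frac{7 + q}{-2 + q}$)
$\left(l{\left(5 \right)} + u{\left(6 \right)}\right) \left(-52\right) = \left(5 \left(-11 + 5\right) + \frac{7 + 6}{-2 + 6}\right) \left(-52\right) = \left(5 \left(-6\right) + \frac{1}{4} \cdot 13\right) \left(-52\right) = \left(-30 + \frac{1}{4} \cdot 13\right) \left(-52\right) = \left(-30 + \frac{13}{4}\right) \left(-52\right) = \left(- \frac{107}{4}\right) \left(-52\right) = 1391$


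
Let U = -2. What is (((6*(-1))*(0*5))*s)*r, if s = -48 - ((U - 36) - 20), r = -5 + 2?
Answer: 0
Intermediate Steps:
r = -3
s = 10 (s = -48 - ((-2 - 36) - 20) = -48 - (-38 - 20) = -48 - 1*(-58) = -48 + 58 = 10)
(((6*(-1))*(0*5))*s)*r = (((6*(-1))*(0*5))*10)*(-3) = (-6*0*10)*(-3) = (0*10)*(-3) = 0*(-3) = 0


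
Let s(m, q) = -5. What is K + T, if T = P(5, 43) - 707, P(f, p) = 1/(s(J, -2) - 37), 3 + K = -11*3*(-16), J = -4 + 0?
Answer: -7645/42 ≈ -182.02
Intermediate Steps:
J = -4
K = 525 (K = -3 - 11*3*(-16) = -3 - 33*(-16) = -3 + 528 = 525)
P(f, p) = -1/42 (P(f, p) = 1/(-5 - 37) = 1/(-42) = -1/42)
T = -29695/42 (T = -1/42 - 707 = -29695/42 ≈ -707.02)
K + T = 525 - 29695/42 = -7645/42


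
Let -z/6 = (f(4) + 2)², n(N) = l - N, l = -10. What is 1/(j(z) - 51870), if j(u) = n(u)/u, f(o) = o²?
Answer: -972/50418607 ≈ -1.9279e-5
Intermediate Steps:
n(N) = -10 - N
z = -1944 (z = -6*(4² + 2)² = -6*(16 + 2)² = -6*18² = -6*324 = -1944)
j(u) = (-10 - u)/u
1/(j(z) - 51870) = 1/((-10 - 1*(-1944))/(-1944) - 51870) = 1/(-(-10 + 1944)/1944 - 51870) = 1/(-1/1944*1934 - 51870) = 1/(-967/972 - 51870) = 1/(-50418607/972) = -972/50418607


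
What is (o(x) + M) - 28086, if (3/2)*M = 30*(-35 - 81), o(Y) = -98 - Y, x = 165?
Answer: -30669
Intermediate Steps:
M = -2320 (M = 2*(30*(-35 - 81))/3 = 2*(30*(-116))/3 = (⅔)*(-3480) = -2320)
(o(x) + M) - 28086 = ((-98 - 1*165) - 2320) - 28086 = ((-98 - 165) - 2320) - 28086 = (-263 - 2320) - 28086 = -2583 - 28086 = -30669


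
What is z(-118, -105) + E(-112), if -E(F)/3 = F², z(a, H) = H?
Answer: -37737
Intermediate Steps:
E(F) = -3*F²
z(-118, -105) + E(-112) = -105 - 3*(-112)² = -105 - 3*12544 = -105 - 37632 = -37737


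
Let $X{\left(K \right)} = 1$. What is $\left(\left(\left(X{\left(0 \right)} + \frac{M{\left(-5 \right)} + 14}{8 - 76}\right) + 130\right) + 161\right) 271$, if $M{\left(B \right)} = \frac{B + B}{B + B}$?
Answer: $\frac{5376911}{68} \approx 79072.0$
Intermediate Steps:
$M{\left(B \right)} = 1$ ($M{\left(B \right)} = \frac{2 B}{2 B} = 2 B \frac{1}{2 B} = 1$)
$\left(\left(\left(X{\left(0 \right)} + \frac{M{\left(-5 \right)} + 14}{8 - 76}\right) + 130\right) + 161\right) 271 = \left(\left(\left(1 + \frac{1 + 14}{8 - 76}\right) + 130\right) + 161\right) 271 = \left(\left(\left(1 + \frac{15}{-68}\right) + 130\right) + 161\right) 271 = \left(\left(\left(1 + 15 \left(- \frac{1}{68}\right)\right) + 130\right) + 161\right) 271 = \left(\left(\left(1 - \frac{15}{68}\right) + 130\right) + 161\right) 271 = \left(\left(\frac{53}{68} + 130\right) + 161\right) 271 = \left(\frac{8893}{68} + 161\right) 271 = \frac{19841}{68} \cdot 271 = \frac{5376911}{68}$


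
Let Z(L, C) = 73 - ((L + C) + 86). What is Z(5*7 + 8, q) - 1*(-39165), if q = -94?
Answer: 39203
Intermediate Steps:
Z(L, C) = -13 - C - L (Z(L, C) = 73 - ((C + L) + 86) = 73 - (86 + C + L) = 73 + (-86 - C - L) = -13 - C - L)
Z(5*7 + 8, q) - 1*(-39165) = (-13 - 1*(-94) - (5*7 + 8)) - 1*(-39165) = (-13 + 94 - (35 + 8)) + 39165 = (-13 + 94 - 1*43) + 39165 = (-13 + 94 - 43) + 39165 = 38 + 39165 = 39203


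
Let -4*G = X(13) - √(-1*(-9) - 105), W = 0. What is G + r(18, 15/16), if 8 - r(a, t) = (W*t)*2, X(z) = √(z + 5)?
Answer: 8 - 3*√2/4 + I*√6 ≈ 6.9393 + 2.4495*I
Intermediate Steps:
X(z) = √(5 + z)
r(a, t) = 8 (r(a, t) = 8 - 0*t*2 = 8 - 0*2 = 8 - 1*0 = 8 + 0 = 8)
G = -3*√2/4 + I*√6 (G = -(√(5 + 13) - √(-1*(-9) - 105))/4 = -(√18 - √(9 - 105))/4 = -(3*√2 - √(-96))/4 = -(3*√2 - 4*I*√6)/4 = -3*√2/4 + I*√6 ≈ -1.0607 + 2.4495*I)
G + r(18, 15/16) = (-3*√2/4 + I*√6) + 8 = 8 - 3*√2/4 + I*√6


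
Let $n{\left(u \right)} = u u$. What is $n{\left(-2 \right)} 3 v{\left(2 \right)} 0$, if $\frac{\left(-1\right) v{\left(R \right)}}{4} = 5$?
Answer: $0$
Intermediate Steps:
$v{\left(R \right)} = -20$ ($v{\left(R \right)} = \left(-4\right) 5 = -20$)
$n{\left(u \right)} = u^{2}$
$n{\left(-2 \right)} 3 v{\left(2 \right)} 0 = \left(-2\right)^{2} \cdot 3 \left(-20\right) 0 = 4 \left(\left(-60\right) 0\right) = 4 \cdot 0 = 0$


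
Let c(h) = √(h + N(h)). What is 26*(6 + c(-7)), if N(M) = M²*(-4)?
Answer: 156 + 26*I*√203 ≈ 156.0 + 370.44*I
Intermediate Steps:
N(M) = -4*M²
c(h) = √(h - 4*h²)
26*(6 + c(-7)) = 26*(6 + √(-7*(1 - 4*(-7)))) = 26*(6 + √(-7*(1 + 28))) = 26*(6 + √(-7*29)) = 26*(6 + √(-203)) = 26*(6 + I*√203) = 156 + 26*I*√203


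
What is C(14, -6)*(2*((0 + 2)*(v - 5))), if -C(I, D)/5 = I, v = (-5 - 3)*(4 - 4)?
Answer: 1400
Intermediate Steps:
v = 0 (v = -8*0 = 0)
C(I, D) = -5*I
C(14, -6)*(2*((0 + 2)*(v - 5))) = (-5*14)*(2*((0 + 2)*(0 - 5))) = -140*2*(-5) = -140*(-10) = -70*(-20) = 1400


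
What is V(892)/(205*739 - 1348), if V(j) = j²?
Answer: 795664/150147 ≈ 5.2992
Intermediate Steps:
V(892)/(205*739 - 1348) = 892²/(205*739 - 1348) = 795664/(151495 - 1348) = 795664/150147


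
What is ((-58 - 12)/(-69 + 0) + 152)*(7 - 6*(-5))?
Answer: 390646/69 ≈ 5661.5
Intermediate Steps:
((-58 - 12)/(-69 + 0) + 152)*(7 - 6*(-5)) = (-70/(-69) + 152)*(7 + 30) = (-70*(-1/69) + 152)*37 = (70/69 + 152)*37 = (10558/69)*37 = 390646/69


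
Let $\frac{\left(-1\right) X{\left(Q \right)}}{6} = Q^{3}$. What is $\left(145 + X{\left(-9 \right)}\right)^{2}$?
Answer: $20421361$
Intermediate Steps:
$X{\left(Q \right)} = - 6 Q^{3}$
$\left(145 + X{\left(-9 \right)}\right)^{2} = \left(145 - 6 \left(-9\right)^{3}\right)^{2} = \left(145 - -4374\right)^{2} = \left(145 + 4374\right)^{2} = 4519^{2} = 20421361$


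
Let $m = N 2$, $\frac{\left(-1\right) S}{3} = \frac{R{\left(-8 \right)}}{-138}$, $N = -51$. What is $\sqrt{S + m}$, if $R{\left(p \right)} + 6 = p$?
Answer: $\frac{i \sqrt{54119}}{23} \approx 10.115 i$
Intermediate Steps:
$R{\left(p \right)} = -6 + p$
$S = - \frac{7}{23}$ ($S = - 3 \frac{-6 - 8}{-138} = - 3 \left(\left(-14\right) \left(- \frac{1}{138}\right)\right) = \left(-3\right) \frac{7}{69} = - \frac{7}{23} \approx -0.30435$)
$m = -102$ ($m = \left(-51\right) 2 = -102$)
$\sqrt{S + m} = \sqrt{- \frac{7}{23} - 102} = \sqrt{- \frac{2353}{23}} = \frac{i \sqrt{54119}}{23}$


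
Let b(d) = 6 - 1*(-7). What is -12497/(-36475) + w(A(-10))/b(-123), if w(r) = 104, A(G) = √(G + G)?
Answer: 304297/36475 ≈ 8.3426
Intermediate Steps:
A(G) = √2*√G (A(G) = √(2*G) = √2*√G)
b(d) = 13 (b(d) = 6 + 7 = 13)
-12497/(-36475) + w(A(-10))/b(-123) = -12497/(-36475) + 104/13 = -12497*(-1/36475) + 104*(1/13) = 12497/36475 + 8 = 304297/36475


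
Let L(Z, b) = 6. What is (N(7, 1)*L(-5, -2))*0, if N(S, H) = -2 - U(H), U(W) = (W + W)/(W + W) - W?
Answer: 0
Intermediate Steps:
U(W) = 1 - W (U(W) = (2*W)/((2*W)) - W = (2*W)*(1/(2*W)) - W = 1 - W)
N(S, H) = -3 + H (N(S, H) = -2 - (1 - H) = -2 + (-1 + H) = -3 + H)
(N(7, 1)*L(-5, -2))*0 = ((-3 + 1)*6)*0 = -2*6*0 = -12*0 = 0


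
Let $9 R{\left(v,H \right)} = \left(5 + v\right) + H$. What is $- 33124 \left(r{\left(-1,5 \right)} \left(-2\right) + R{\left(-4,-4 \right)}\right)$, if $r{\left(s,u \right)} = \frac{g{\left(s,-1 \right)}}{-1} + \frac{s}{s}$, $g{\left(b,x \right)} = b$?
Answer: $\frac{430612}{3} \approx 1.4354 \cdot 10^{5}$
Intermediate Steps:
$R{\left(v,H \right)} = \frac{5}{9} + \frac{H}{9} + \frac{v}{9}$ ($R{\left(v,H \right)} = \frac{\left(5 + v\right) + H}{9} = \frac{5 + H + v}{9} = \frac{5}{9} + \frac{H}{9} + \frac{v}{9}$)
$r{\left(s,u \right)} = 1 - s$ ($r{\left(s,u \right)} = \frac{s}{-1} + \frac{s}{s} = s \left(-1\right) + 1 = - s + 1 = 1 - s$)
$- 33124 \left(r{\left(-1,5 \right)} \left(-2\right) + R{\left(-4,-4 \right)}\right) = - 33124 \left(\left(1 - -1\right) \left(-2\right) + \left(\frac{5}{9} + \frac{1}{9} \left(-4\right) + \frac{1}{9} \left(-4\right)\right)\right) = - 33124 \left(\left(1 + 1\right) \left(-2\right) - \frac{1}{3}\right) = - 33124 \left(2 \left(-2\right) - \frac{1}{3}\right) = - 33124 \left(-4 - \frac{1}{3}\right) = \left(-33124\right) \left(- \frac{13}{3}\right) = \frac{430612}{3}$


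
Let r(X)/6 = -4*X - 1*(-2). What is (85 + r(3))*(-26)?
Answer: -650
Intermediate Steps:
r(X) = 12 - 24*X (r(X) = 6*(-4*X - 1*(-2)) = 6*(-4*X + 2) = 6*(2 - 4*X) = 12 - 24*X)
(85 + r(3))*(-26) = (85 + (12 - 24*3))*(-26) = (85 + (12 - 72))*(-26) = (85 - 60)*(-26) = 25*(-26) = -650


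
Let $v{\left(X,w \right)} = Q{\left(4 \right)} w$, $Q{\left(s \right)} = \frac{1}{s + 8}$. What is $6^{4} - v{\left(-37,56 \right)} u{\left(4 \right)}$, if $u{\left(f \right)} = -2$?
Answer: $\frac{3916}{3} \approx 1305.3$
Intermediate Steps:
$Q{\left(s \right)} = \frac{1}{8 + s}$
$v{\left(X,w \right)} = \frac{w}{12}$ ($v{\left(X,w \right)} = \frac{w}{8 + 4} = \frac{w}{12}$)
$6^{4} - v{\left(-37,56 \right)} u{\left(4 \right)} = 6^{4} - \frac{1}{12} \cdot 56 \left(-2\right) = 1296 - \frac{14}{3} \left(-2\right) = 1296 - - \frac{28}{3} = 1296 + \frac{28}{3} = \frac{3916}{3}$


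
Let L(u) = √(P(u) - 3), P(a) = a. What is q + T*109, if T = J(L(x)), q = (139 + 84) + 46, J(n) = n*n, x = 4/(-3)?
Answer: -610/3 ≈ -203.33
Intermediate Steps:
x = -4/3 (x = 4*(-⅓) = -4/3 ≈ -1.3333)
L(u) = √(-3 + u) (L(u) = √(u - 3) = √(-3 + u))
J(n) = n²
q = 269 (q = 223 + 46 = 269)
T = -13/3 (T = (√(-3 - 4/3))² = (√(-13/3))² = (I*√39/3)² = -13/3 ≈ -4.3333)
q + T*109 = 269 - 13/3*109 = 269 - 1417/3 = -610/3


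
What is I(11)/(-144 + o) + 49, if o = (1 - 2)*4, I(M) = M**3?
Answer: 5921/148 ≈ 40.007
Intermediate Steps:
o = -4 (o = -1*4 = -4)
I(11)/(-144 + o) + 49 = 11**3/(-144 - 4) + 49 = 1331/(-148) + 49 = -1/148*1331 + 49 = -1331/148 + 49 = 5921/148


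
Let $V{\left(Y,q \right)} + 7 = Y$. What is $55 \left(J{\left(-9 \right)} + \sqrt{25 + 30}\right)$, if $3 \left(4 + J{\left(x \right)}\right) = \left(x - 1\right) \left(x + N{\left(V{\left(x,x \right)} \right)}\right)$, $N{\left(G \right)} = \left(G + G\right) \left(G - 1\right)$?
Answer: $- \frac{294910}{3} + 55 \sqrt{55} \approx -97896.0$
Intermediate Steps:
$V{\left(Y,q \right)} = -7 + Y$
$N{\left(G \right)} = 2 G \left(-1 + G\right)$
$J{\left(x \right)} = -4 + \frac{\left(-1 + x\right) \left(x + 2 \left(-8 + x\right) \left(-7 + x\right)\right)}{3}$ ($J{\left(x \right)} = -4 + \frac{\left(x - 1\right) \left(x + 2 \left(-7 + x\right) \left(-1 + \left(-7 + x\right)\right)\right)}{3} = -4 + \frac{\left(-1 + x\right) \left(x + 2 \left(-7 + x\right) \left(-8 + x\right)\right)}{3} = -4 + \frac{\left(-1 + x\right) \left(x + 2 \left(-8 + x\right) \left(-7 + x\right)\right)}{3}$)
$55 \left(J{\left(-9 \right)} + \sqrt{25 + 30}\right) = 55 \left(\left(- \frac{124}{3} + 47 \left(-9\right) - \frac{31 \left(-9\right)^{2}}{3} + \frac{2 \left(-9\right)^{3}}{3}\right) + \sqrt{25 + 30}\right) = 55 \left(\left(- \frac{124}{3} - 423 - 837 + \frac{2}{3} \left(-729\right)\right) + \sqrt{55}\right) = 55 \left(\left(- \frac{124}{3} - 423 - 837 - 486\right) + \sqrt{55}\right) = 55 \left(- \frac{5362}{3} + \sqrt{55}\right) = - \frac{294910}{3} + 55 \sqrt{55}$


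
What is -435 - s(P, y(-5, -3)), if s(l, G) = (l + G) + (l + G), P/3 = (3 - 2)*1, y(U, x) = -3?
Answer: -435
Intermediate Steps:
P = 3 (P = 3*((3 - 2)*1) = 3*(1*1) = 3*1 = 3)
s(l, G) = 2*G + 2*l (s(l, G) = (G + l) + (G + l) = 2*G + 2*l)
-435 - s(P, y(-5, -3)) = -435 - (2*(-3) + 2*3) = -435 - (-6 + 6) = -435 - 1*0 = -435 + 0 = -435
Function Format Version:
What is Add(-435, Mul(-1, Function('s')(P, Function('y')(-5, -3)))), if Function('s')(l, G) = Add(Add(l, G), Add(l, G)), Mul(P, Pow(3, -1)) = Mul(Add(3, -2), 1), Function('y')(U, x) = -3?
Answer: -435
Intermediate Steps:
P = 3 (P = Mul(3, Mul(Add(3, -2), 1)) = Mul(3, Mul(1, 1)) = Mul(3, 1) = 3)
Function('s')(l, G) = Add(Mul(2, G), Mul(2, l)) (Function('s')(l, G) = Add(Add(G, l), Add(G, l)) = Add(Mul(2, G), Mul(2, l)))
Add(-435, Mul(-1, Function('s')(P, Function('y')(-5, -3)))) = Add(-435, Mul(-1, Add(Mul(2, -3), Mul(2, 3)))) = Add(-435, Mul(-1, Add(-6, 6))) = Add(-435, Mul(-1, 0)) = Add(-435, 0) = -435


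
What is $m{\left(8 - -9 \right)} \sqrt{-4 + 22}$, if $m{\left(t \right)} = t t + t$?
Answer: $918 \sqrt{2} \approx 1298.2$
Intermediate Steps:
$m{\left(t \right)} = t + t^{2}$ ($m{\left(t \right)} = t^{2} + t = t + t^{2}$)
$m{\left(8 - -9 \right)} \sqrt{-4 + 22} = \left(8 - -9\right) \left(1 + \left(8 - -9\right)\right) \sqrt{-4 + 22} = \left(8 + 9\right) \left(1 + \left(8 + 9\right)\right) \sqrt{18} = 17 \left(1 + 17\right) 3 \sqrt{2} = 17 \cdot 18 \cdot 3 \sqrt{2} = 306 \cdot 3 \sqrt{2} = 918 \sqrt{2}$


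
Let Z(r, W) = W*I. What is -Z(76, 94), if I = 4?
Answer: -376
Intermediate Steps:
Z(r, W) = 4*W (Z(r, W) = W*4 = 4*W)
-Z(76, 94) = -4*94 = -1*376 = -376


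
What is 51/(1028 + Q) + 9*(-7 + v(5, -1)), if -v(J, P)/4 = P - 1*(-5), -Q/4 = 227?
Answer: -8263/40 ≈ -206.57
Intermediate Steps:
Q = -908 (Q = -4*227 = -908)
v(J, P) = -20 - 4*P (v(J, P) = -4*(P - 1*(-5)) = -4*(P + 5) = -4*(5 + P) = -20 - 4*P)
51/(1028 + Q) + 9*(-7 + v(5, -1)) = 51/(1028 - 908) + 9*(-7 + (-20 - 4*(-1))) = 51/120 + 9*(-7 + (-20 + 4)) = (1/120)*51 + 9*(-7 - 16) = 17/40 + 9*(-23) = 17/40 - 207 = -8263/40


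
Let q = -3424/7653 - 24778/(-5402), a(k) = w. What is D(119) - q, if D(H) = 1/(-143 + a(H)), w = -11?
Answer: -13197648875/3183295962 ≈ -4.1459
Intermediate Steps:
a(k) = -11
D(H) = -1/154 (D(H) = 1/(-143 - 11) = 1/(-154) = -1/154)
q = 85564793/20670753 (q = -3424*1/7653 - 24778*(-1/5402) = -3424/7653 + 12389/2701 = 85564793/20670753 ≈ 4.1394)
D(119) - q = -1/154 - 1*85564793/20670753 = -1/154 - 85564793/20670753 = -13197648875/3183295962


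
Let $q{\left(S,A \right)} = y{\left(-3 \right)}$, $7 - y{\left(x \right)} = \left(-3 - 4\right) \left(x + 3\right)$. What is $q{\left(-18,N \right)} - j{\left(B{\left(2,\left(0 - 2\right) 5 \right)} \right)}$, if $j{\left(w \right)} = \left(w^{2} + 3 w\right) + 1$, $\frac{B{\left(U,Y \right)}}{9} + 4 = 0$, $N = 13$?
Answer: $-1182$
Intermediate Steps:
$B{\left(U,Y \right)} = -36$ ($B{\left(U,Y \right)} = -36 + 9 \cdot 0 = -36 + 0 = -36$)
$y{\left(x \right)} = 28 + 7 x$ ($y{\left(x \right)} = 7 - \left(-3 - 4\right) \left(x + 3\right) = 7 - - 7 \left(3 + x\right) = 7 - \left(-21 - 7 x\right) = 7 + \left(21 + 7 x\right) = 28 + 7 x$)
$q{\left(S,A \right)} = 7$ ($q{\left(S,A \right)} = 28 + 7 \left(-3\right) = 28 - 21 = 7$)
$j{\left(w \right)} = 1 + w^{2} + 3 w$
$q{\left(-18,N \right)} - j{\left(B{\left(2,\left(0 - 2\right) 5 \right)} \right)} = 7 - \left(1 + \left(-36\right)^{2} + 3 \left(-36\right)\right) = 7 - \left(1 + 1296 - 108\right) = 7 - 1189 = -1182$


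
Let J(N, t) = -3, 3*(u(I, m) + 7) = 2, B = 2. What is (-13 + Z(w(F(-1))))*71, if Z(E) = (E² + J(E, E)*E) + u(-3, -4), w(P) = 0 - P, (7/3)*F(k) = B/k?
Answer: -220952/147 ≈ -1503.1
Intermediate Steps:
u(I, m) = -19/3 (u(I, m) = -7 + (⅓)*2 = -7 + ⅔ = -19/3)
F(k) = 6/(7*k) (F(k) = 3*(2/k)/7 = 6/(7*k))
w(P) = -P
Z(E) = -19/3 + E² - 3*E (Z(E) = (E² - 3*E) - 19/3 = -19/3 + E² - 3*E)
(-13 + Z(w(F(-1))))*71 = (-13 + (-19/3 + (-6/(7*(-1)))² - (-3)*(6/7)/(-1)))*71 = (-13 + (-19/3 + (-6*(-1)/7)² - (-3)*(6/7)*(-1)))*71 = (-13 + (-19/3 + (-1*(-6/7))² - (-3)*(-6)/7))*71 = (-13 + (-19/3 + (6/7)² - 3*6/7))*71 = (-13 + (-19/3 + 36/49 - 18/7))*71 = (-13 - 1201/147)*71 = -3112/147*71 = -220952/147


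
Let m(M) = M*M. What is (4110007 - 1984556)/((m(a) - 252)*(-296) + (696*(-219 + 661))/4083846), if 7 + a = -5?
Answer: 111282238007/1673752520 ≈ 66.487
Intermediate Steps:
a = -12 (a = -7 - 5 = -12)
m(M) = M²
(4110007 - 1984556)/((m(a) - 252)*(-296) + (696*(-219 + 661))/4083846) = (4110007 - 1984556)/(((-12)² - 252)*(-296) + (696*(-219 + 661))/4083846) = 2125451/((144 - 252)*(-296) + (696*442)*(1/4083846)) = 2125451/(-108*(-296) + 307632*(1/4083846)) = 2125451/(31968 + 3944/52357) = 2125451/(1673752520/52357) = 2125451*(52357/1673752520) = 111282238007/1673752520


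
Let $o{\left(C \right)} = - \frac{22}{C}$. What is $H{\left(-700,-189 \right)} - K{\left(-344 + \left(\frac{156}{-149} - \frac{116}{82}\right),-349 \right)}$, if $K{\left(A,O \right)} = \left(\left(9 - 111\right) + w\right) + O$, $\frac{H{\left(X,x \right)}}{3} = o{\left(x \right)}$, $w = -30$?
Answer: $\frac{30325}{63} \approx 481.35$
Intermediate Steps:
$H{\left(X,x \right)} = - \frac{66}{x}$ ($H{\left(X,x \right)} = 3 \left(- \frac{22}{x}\right) = - \frac{66}{x}$)
$K{\left(A,O \right)} = -132 + O$ ($K{\left(A,O \right)} = \left(\left(9 - 111\right) - 30\right) + O = \left(-102 - 30\right) + O = -132 + O$)
$H{\left(-700,-189 \right)} - K{\left(-344 + \left(\frac{156}{-149} - \frac{116}{82}\right),-349 \right)} = - \frac{66}{-189} - \left(-132 - 349\right) = \left(-66\right) \left(- \frac{1}{189}\right) - -481 = \frac{22}{63} + 481 = \frac{30325}{63}$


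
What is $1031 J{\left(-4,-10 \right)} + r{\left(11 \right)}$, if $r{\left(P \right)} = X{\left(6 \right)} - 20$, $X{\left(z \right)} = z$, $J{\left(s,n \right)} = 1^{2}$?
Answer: $1017$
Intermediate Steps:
$J{\left(s,n \right)} = 1$
$r{\left(P \right)} = -14$ ($r{\left(P \right)} = 6 - 20 = -14$)
$1031 J{\left(-4,-10 \right)} + r{\left(11 \right)} = 1031 \cdot 1 - 14 = 1031 - 14 = 1017$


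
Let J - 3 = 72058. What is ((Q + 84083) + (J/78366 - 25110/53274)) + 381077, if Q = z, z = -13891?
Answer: 313998568232975/695811714 ≈ 4.5127e+5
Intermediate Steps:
J = 72061 (J = 3 + 72058 = 72061)
Q = -13891
((Q + 84083) + (J/78366 - 25110/53274)) + 381077 = ((-13891 + 84083) + (72061/78366 - 25110/53274)) + 381077 = (70192 + (72061*(1/78366) - 25110*1/53274)) + 381077 = (70192 + (72061/78366 - 4185/8879)) + 381077 = (70192 + 311867909/695811714) + 381077 = 48840727696997/695811714 + 381077 = 313998568232975/695811714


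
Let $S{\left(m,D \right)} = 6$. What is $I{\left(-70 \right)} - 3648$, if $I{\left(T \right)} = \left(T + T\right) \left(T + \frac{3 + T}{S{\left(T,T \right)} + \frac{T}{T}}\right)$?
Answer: $7492$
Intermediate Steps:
$I{\left(T \right)} = 2 T \left(\frac{3}{7} + \frac{8 T}{7}\right)$ ($I{\left(T \right)} = \left(T + T\right) \left(T + \frac{3 + T}{6 + \frac{T}{T}}\right) = 2 T \left(T + \frac{3 + T}{6 + 1}\right) = 2 T \left(T + \frac{3 + T}{7}\right) = 2 T \left(T + \left(3 + T\right) \frac{1}{7}\right) = 2 T \left(T + \left(\frac{3}{7} + \frac{T}{7}\right)\right) = 2 T \left(\frac{3}{7} + \frac{8 T}{7}\right)$)
$I{\left(-70 \right)} - 3648 = \frac{2}{7} \left(-70\right) \left(3 + 8 \left(-70\right)\right) - 3648 = \frac{2}{7} \left(-70\right) \left(3 - 560\right) - 3648 = \frac{2}{7} \left(-70\right) \left(-557\right) - 3648 = 11140 - 3648 = 7492$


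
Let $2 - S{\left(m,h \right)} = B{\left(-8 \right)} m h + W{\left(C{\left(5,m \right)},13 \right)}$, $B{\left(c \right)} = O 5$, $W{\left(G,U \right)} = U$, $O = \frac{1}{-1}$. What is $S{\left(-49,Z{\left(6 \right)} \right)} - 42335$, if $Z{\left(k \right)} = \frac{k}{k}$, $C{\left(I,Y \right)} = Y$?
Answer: $-42591$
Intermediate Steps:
$Z{\left(k \right)} = 1$
$O = -1$
$B{\left(c \right)} = -5$ ($B{\left(c \right)} = \left(-1\right) 5 = -5$)
$S{\left(m,h \right)} = -11 + 5 h m$ ($S{\left(m,h \right)} = 2 - \left(- 5 m h + 13\right) = 2 - \left(- 5 h m + 13\right) = 2 - \left(13 - 5 h m\right) = 2 + \left(-13 + 5 h m\right) = -11 + 5 h m$)
$S{\left(-49,Z{\left(6 \right)} \right)} - 42335 = \left(-11 + 5 \cdot 1 \left(-49\right)\right) - 42335 = \left(-11 - 245\right) - 42335 = -256 - 42335 = -42591$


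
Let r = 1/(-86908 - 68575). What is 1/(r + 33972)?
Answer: 155483/5282068475 ≈ 2.9436e-5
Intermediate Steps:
r = -1/155483 (r = 1/(-155483) = -1/155483 ≈ -6.4316e-6)
1/(r + 33972) = 1/(-1/155483 + 33972) = 1/(5282068475/155483) = 155483/5282068475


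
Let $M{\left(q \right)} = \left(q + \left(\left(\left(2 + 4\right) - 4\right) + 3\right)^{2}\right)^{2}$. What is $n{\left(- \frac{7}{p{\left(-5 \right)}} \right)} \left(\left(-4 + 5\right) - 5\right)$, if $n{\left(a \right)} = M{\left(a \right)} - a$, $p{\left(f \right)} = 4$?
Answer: $- \frac{8677}{4} \approx -2169.3$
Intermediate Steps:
$M{\left(q \right)} = \left(25 + q\right)^{2}$ ($M{\left(q \right)} = \left(q + \left(\left(6 - 4\right) + 3\right)^{2}\right)^{2} = \left(q + \left(2 + 3\right)^{2}\right)^{2} = \left(q + 5^{2}\right)^{2} = \left(q + 25\right)^{2} = \left(25 + q\right)^{2}$)
$n{\left(a \right)} = \left(25 + a\right)^{2} - a$
$n{\left(- \frac{7}{p{\left(-5 \right)}} \right)} \left(\left(-4 + 5\right) - 5\right) = \left(\left(25 - \frac{7}{4}\right)^{2} - - \frac{7}{4}\right) \left(\left(-4 + 5\right) - 5\right) = \left(\left(25 - \frac{7}{4}\right)^{2} - \left(-7\right) \frac{1}{4}\right) \left(1 - 5\right) = \left(\left(25 - \frac{7}{4}\right)^{2} - - \frac{7}{4}\right) \left(-4\right) = \left(\left(\frac{93}{4}\right)^{2} + \frac{7}{4}\right) \left(-4\right) = \left(\frac{8649}{16} + \frac{7}{4}\right) \left(-4\right) = \frac{8677}{16} \left(-4\right) = - \frac{8677}{4}$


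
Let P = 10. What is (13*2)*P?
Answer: 260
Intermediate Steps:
(13*2)*P = (13*2)*10 = 26*10 = 260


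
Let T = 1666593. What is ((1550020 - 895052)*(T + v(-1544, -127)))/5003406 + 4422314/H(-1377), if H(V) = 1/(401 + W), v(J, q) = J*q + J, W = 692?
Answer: 1343646011111146/277967 ≈ 4.8338e+9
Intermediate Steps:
v(J, q) = J + J*q
H(V) = 1/1093 (H(V) = 1/(401 + 692) = 1/1093)
((1550020 - 895052)*(T + v(-1544, -127)))/5003406 + 4422314/H(-1377) = ((1550020 - 895052)*(1666593 - 1544*(1 - 127)))/5003406 + 4422314/(1/1093) = (654968*(1666593 - 1544*(-126)))*(1/5003406) + 4422314*1093 = (654968*(1666593 + 194544))*(1/5003406) + 4833589202 = (654968*1861137)*(1/5003406) + 4833589202 = 1218985178616*(1/5003406) + 4833589202 = 67721398812/277967 + 4833589202 = 1343646011111146/277967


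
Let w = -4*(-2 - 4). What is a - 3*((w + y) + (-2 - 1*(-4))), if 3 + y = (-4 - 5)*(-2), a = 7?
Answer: -116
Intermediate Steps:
y = 15 (y = -3 + (-4 - 5)*(-2) = -3 - 9*(-2) = -3 + 18 = 15)
w = 24 (w = -4*(-6) = 24)
a - 3*((w + y) + (-2 - 1*(-4))) = 7 - 3*((24 + 15) + (-2 - 1*(-4))) = 7 - 3*(39 + (-2 + 4)) = 7 - 3*(39 + 2) = 7 - 3*41 = 7 - 123 = -116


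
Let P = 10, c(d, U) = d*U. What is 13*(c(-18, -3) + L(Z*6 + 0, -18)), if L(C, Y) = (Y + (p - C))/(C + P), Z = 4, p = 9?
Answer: 23439/34 ≈ 689.38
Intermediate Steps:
c(d, U) = U*d
L(C, Y) = (9 + Y - C)/(10 + C) (L(C, Y) = (Y + (9 - C))/(C + 10) = (9 + Y - C)/(10 + C))
13*(c(-18, -3) + L(Z*6 + 0, -18)) = 13*(-3*(-18) + (9 - 18 - (4*6 + 0))/(10 + (4*6 + 0))) = 13*(54 + (9 - 18 - (24 + 0))/(10 + (24 + 0))) = 13*(54 + (9 - 18 - 1*24)/(10 + 24)) = 13*(54 + (9 - 18 - 24)/34) = 13*(54 + (1/34)*(-33)) = 13*(54 - 33/34) = 13*(1803/34) = 23439/34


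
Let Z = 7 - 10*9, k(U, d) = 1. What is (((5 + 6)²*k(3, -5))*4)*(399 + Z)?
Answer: 152944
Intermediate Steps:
Z = -83 (Z = 7 - 90 = -83)
(((5 + 6)²*k(3, -5))*4)*(399 + Z) = (((5 + 6)²*1)*4)*(399 - 83) = ((11²*1)*4)*316 = ((121*1)*4)*316 = (121*4)*316 = 484*316 = 152944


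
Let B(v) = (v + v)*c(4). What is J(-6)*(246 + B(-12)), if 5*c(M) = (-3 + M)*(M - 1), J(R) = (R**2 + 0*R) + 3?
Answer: 45162/5 ≈ 9032.4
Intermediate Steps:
J(R) = 3 + R**2 (J(R) = (R**2 + 0) + 3 = R**2 + 3 = 3 + R**2)
c(M) = (-1 + M)*(-3 + M)/5 (c(M) = ((-3 + M)*(M - 1))/5 = ((-3 + M)*(-1 + M))/5 = ((-1 + M)*(-3 + M))/5 = (-1 + M)*(-3 + M)/5)
B(v) = 6*v/5 (B(v) = (v + v)*(3/5 - 4/5*4 + (1/5)*4**2) = (2*v)*(3/5 - 16/5 + (1/5)*16) = (2*v)*(3/5 - 16/5 + 16/5) = (2*v)*(3/5) = 6*v/5)
J(-6)*(246 + B(-12)) = (3 + (-6)**2)*(246 + (6/5)*(-12)) = (3 + 36)*(246 - 72/5) = 39*(1158/5) = 45162/5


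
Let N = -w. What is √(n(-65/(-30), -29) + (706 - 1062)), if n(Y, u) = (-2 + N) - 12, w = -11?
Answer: I*√359 ≈ 18.947*I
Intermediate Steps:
N = 11 (N = -1*(-11) = 11)
n(Y, u) = -3 (n(Y, u) = (-2 + 11) - 12 = 9 - 12 = -3)
√(n(-65/(-30), -29) + (706 - 1062)) = √(-3 + (706 - 1062)) = √(-3 - 356) = √(-359) = I*√359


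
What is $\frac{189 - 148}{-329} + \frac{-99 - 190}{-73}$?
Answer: $\frac{92088}{24017} \approx 3.8343$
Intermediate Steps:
$\frac{189 - 148}{-329} + \frac{-99 - 190}{-73} = \left(189 - 148\right) \left(- \frac{1}{329}\right) + \left(-99 - 190\right) \left(- \frac{1}{73}\right) = 41 \left(- \frac{1}{329}\right) - - \frac{289}{73} = - \frac{41}{329} + \frac{289}{73} = \frac{92088}{24017}$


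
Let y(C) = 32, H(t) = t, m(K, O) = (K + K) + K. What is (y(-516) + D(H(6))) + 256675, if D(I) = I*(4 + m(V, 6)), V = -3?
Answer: 256677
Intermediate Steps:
m(K, O) = 3*K (m(K, O) = 2*K + K = 3*K)
D(I) = -5*I (D(I) = I*(4 + 3*(-3)) = I*(4 - 9) = I*(-5) = -5*I)
(y(-516) + D(H(6))) + 256675 = (32 - 5*6) + 256675 = (32 - 30) + 256675 = 2 + 256675 = 256677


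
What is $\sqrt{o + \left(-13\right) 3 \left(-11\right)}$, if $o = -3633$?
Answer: $6 i \sqrt{89} \approx 56.604 i$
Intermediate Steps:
$\sqrt{o + \left(-13\right) 3 \left(-11\right)} = \sqrt{-3633 + \left(-13\right) 3 \left(-11\right)} = \sqrt{-3633 - -429} = \sqrt{-3633 + 429} = \sqrt{-3204} = 6 i \sqrt{89}$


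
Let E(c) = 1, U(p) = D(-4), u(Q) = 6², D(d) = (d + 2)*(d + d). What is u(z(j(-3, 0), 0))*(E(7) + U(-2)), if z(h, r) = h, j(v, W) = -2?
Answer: 612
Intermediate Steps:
D(d) = 2*d*(2 + d) (D(d) = (2 + d)*(2*d) = 2*d*(2 + d))
u(Q) = 36
U(p) = 16 (U(p) = 2*(-4)*(2 - 4) = 2*(-4)*(-2) = 16)
u(z(j(-3, 0), 0))*(E(7) + U(-2)) = 36*(1 + 16) = 36*17 = 612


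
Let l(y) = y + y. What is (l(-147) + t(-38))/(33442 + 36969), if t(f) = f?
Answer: -332/70411 ≈ -0.0047152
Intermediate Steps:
l(y) = 2*y
(l(-147) + t(-38))/(33442 + 36969) = (2*(-147) - 38)/(33442 + 36969) = (-294 - 38)/70411 = -332*1/70411 = -332/70411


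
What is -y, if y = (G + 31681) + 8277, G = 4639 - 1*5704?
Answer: -38893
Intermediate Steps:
G = -1065 (G = 4639 - 5704 = -1065)
y = 38893 (y = (-1065 + 31681) + 8277 = 30616 + 8277 = 38893)
-y = -1*38893 = -38893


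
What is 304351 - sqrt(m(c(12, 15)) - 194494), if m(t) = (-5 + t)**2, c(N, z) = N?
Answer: 304351 - 3*I*sqrt(21605) ≈ 3.0435e+5 - 440.96*I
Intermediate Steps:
304351 - sqrt(m(c(12, 15)) - 194494) = 304351 - sqrt((-5 + 12)**2 - 194494) = 304351 - sqrt(7**2 - 194494) = 304351 - sqrt(49 - 194494) = 304351 - sqrt(-194445) = 304351 - 3*I*sqrt(21605)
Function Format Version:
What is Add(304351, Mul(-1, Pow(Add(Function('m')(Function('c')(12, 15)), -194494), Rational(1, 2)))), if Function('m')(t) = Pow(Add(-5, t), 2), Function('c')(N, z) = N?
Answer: Add(304351, Mul(-3, I, Pow(21605, Rational(1, 2)))) ≈ Add(3.0435e+5, Mul(-440.96, I))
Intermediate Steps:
Add(304351, Mul(-1, Pow(Add(Function('m')(Function('c')(12, 15)), -194494), Rational(1, 2)))) = Add(304351, Mul(-1, Pow(Add(Pow(Add(-5, 12), 2), -194494), Rational(1, 2)))) = Add(304351, Mul(-1, Pow(Add(Pow(7, 2), -194494), Rational(1, 2)))) = Add(304351, Mul(-1, Pow(Add(49, -194494), Rational(1, 2)))) = Add(304351, Mul(-1, Pow(-194445, Rational(1, 2)))) = Add(304351, Mul(-1, Mul(3, I, Pow(21605, Rational(1, 2))))) = Add(304351, Mul(-3, I, Pow(21605, Rational(1, 2))))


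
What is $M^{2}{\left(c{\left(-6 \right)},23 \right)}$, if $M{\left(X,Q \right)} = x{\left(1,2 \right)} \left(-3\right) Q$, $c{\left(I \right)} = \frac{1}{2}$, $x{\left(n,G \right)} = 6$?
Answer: $171396$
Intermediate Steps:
$c{\left(I \right)} = \frac{1}{2}$
$M{\left(X,Q \right)} = - 18 Q$ ($M{\left(X,Q \right)} = 6 \left(-3\right) Q = - 18 Q$)
$M^{2}{\left(c{\left(-6 \right)},23 \right)} = \left(\left(-18\right) 23\right)^{2} = \left(-414\right)^{2} = 171396$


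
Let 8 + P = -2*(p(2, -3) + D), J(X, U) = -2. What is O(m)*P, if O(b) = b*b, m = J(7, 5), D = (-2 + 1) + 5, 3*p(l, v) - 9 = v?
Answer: -80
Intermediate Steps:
p(l, v) = 3 + v/3
D = 4 (D = -1 + 5 = 4)
m = -2
O(b) = b²
P = -20 (P = -8 - 2*((3 + (⅓)*(-3)) + 4) = -8 - 2*((3 - 1) + 4) = -8 - 2*(2 + 4) = -8 - 2*6 = -8 - 12 = -20)
O(m)*P = (-2)²*(-20) = 4*(-20) = -80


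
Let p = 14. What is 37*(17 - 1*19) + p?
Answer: -60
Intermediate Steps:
37*(17 - 1*19) + p = 37*(17 - 1*19) + 14 = 37*(17 - 19) + 14 = 37*(-2) + 14 = -74 + 14 = -60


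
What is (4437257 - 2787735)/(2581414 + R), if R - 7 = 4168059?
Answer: 824761/3374740 ≈ 0.24439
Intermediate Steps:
R = 4168066 (R = 7 + 4168059 = 4168066)
(4437257 - 2787735)/(2581414 + R) = (4437257 - 2787735)/(2581414 + 4168066) = 1649522/6749480 = 1649522*(1/6749480) = 824761/3374740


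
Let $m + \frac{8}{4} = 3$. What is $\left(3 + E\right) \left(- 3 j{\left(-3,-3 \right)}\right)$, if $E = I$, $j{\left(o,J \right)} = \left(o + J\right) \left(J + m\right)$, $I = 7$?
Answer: $-360$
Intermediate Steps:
$m = 1$ ($m = -2 + 3 = 1$)
$j{\left(o,J \right)} = \left(1 + J\right) \left(J + o\right)$ ($j{\left(o,J \right)} = \left(o + J\right) \left(J + 1\right) = \left(J + o\right) \left(1 + J\right) = \left(1 + J\right) \left(J + o\right)$)
$E = 7$
$\left(3 + E\right) \left(- 3 j{\left(-3,-3 \right)}\right) = \left(3 + 7\right) \left(- 3 \left(-3 - 3 + \left(-3\right)^{2} - -9\right)\right) = 10 \left(- 3 \left(-3 - 3 + 9 + 9\right)\right) = 10 \left(\left(-3\right) 12\right) = 10 \left(-36\right) = -360$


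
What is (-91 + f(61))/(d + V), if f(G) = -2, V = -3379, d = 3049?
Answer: 31/110 ≈ 0.28182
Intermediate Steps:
(-91 + f(61))/(d + V) = (-91 - 2)/(3049 - 3379) = -93/(-330) = -93*(-1/330) = 31/110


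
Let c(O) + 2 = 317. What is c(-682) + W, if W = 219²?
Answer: 48276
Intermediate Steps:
W = 47961
c(O) = 315 (c(O) = -2 + 317 = 315)
c(-682) + W = 315 + 47961 = 48276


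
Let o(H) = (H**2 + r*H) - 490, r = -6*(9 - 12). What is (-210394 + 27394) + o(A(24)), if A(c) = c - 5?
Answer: -182787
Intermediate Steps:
A(c) = -5 + c
r = 18 (r = -6*(-3) = 18)
o(H) = -490 + H**2 + 18*H (o(H) = (H**2 + 18*H) - 490 = -490 + H**2 + 18*H)
(-210394 + 27394) + o(A(24)) = (-210394 + 27394) + (-490 + (-5 + 24)**2 + 18*(-5 + 24)) = -183000 + (-490 + 19**2 + 18*19) = -183000 + (-490 + 361 + 342) = -183000 + 213 = -182787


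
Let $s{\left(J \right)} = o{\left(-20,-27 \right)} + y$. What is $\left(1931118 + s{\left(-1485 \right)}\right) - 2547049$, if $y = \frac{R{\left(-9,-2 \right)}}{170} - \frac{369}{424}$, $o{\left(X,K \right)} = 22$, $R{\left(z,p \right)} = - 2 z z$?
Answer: $- \frac{22197426069}{36040} \approx -6.1591 \cdot 10^{5}$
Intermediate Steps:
$R{\left(z,p \right)} = - 2 z^{2}$
$y = - \frac{65709}{36040}$ ($y = \frac{\left(-2\right) \left(-9\right)^{2}}{170} - \frac{369}{424} = \left(-2\right) 81 \cdot \frac{1}{170} - \frac{369}{424} = \left(-162\right) \frac{1}{170} - \frac{369}{424} = - \frac{81}{85} - \frac{369}{424} = - \frac{65709}{36040} \approx -1.8232$)
$s{\left(J \right)} = \frac{727171}{36040}$ ($s{\left(J \right)} = 22 - \frac{65709}{36040} = \frac{727171}{36040}$)
$\left(1931118 + s{\left(-1485 \right)}\right) - 2547049 = \left(1931118 + \frac{727171}{36040}\right) - 2547049 = \frac{69598219891}{36040} - 2547049 = - \frac{22197426069}{36040}$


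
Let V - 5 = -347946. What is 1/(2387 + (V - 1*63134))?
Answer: -1/408688 ≈ -2.4469e-6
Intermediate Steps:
V = -347941 (V = 5 - 347946 = -347941)
1/(2387 + (V - 1*63134)) = 1/(2387 + (-347941 - 1*63134)) = 1/(2387 + (-347941 - 63134)) = 1/(2387 - 411075) = 1/(-408688) = -1/408688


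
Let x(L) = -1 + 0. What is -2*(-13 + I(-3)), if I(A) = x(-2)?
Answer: 28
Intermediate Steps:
x(L) = -1
I(A) = -1
-2*(-13 + I(-3)) = -2*(-13 - 1) = -2*(-14) = 28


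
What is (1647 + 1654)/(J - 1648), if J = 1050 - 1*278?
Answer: -3301/876 ≈ -3.7683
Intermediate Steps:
J = 772 (J = 1050 - 278 = 772)
(1647 + 1654)/(J - 1648) = (1647 + 1654)/(772 - 1648) = 3301/(-876) = 3301*(-1/876) = -3301/876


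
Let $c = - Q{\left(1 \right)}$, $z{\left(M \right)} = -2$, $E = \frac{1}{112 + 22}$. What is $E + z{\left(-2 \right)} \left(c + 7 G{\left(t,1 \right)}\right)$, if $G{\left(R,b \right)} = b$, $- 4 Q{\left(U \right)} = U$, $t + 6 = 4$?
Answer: $- \frac{971}{67} \approx -14.493$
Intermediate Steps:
$t = -2$ ($t = -6 + 4 = -2$)
$Q{\left(U \right)} = - \frac{U}{4}$
$E = \frac{1}{134} \approx 0.0074627$
$c = \frac{1}{4}$ ($c = - \frac{\left(-1\right) 1}{4} = \left(-1\right) \left(- \frac{1}{4}\right) = \frac{1}{4} \approx 0.25$)
$E + z{\left(-2 \right)} \left(c + 7 G{\left(t,1 \right)}\right) = \frac{1}{134} - 2 \left(\frac{1}{4} + 7 \cdot 1\right) = \frac{1}{134} - 2 \left(\frac{1}{4} + 7\right) = \frac{1}{134} - \frac{29}{2} = - \frac{971}{67}$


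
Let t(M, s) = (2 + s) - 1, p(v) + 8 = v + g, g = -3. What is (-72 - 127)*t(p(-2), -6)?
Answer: 995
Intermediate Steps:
p(v) = -11 + v (p(v) = -8 + (v - 3) = -8 + (-3 + v) = -11 + v)
t(M, s) = 1 + s
(-72 - 127)*t(p(-2), -6) = (-72 - 127)*(1 - 6) = -199*(-5) = 995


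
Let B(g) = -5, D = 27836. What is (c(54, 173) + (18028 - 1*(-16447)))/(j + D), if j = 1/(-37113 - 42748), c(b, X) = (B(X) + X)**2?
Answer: 5007204839/2223010795 ≈ 2.2524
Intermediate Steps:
c(b, X) = (-5 + X)**2
j = -1/79861 (j = 1/(-79861) = -1/79861 ≈ -1.2522e-5)
(c(54, 173) + (18028 - 1*(-16447)))/(j + D) = ((-5 + 173)**2 + (18028 - 1*(-16447)))/(-1/79861 + 27836) = (168**2 + (18028 + 16447))/(2223010795/79861) = (28224 + 34475)*(79861/2223010795) = 62699*(79861/2223010795) = 5007204839/2223010795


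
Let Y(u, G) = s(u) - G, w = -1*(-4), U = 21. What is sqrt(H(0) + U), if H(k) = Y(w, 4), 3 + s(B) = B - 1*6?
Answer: 2*sqrt(3) ≈ 3.4641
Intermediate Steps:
s(B) = -9 + B (s(B) = -3 + (B - 1*6) = -3 + (B - 6) = -3 + (-6 + B) = -9 + B)
w = 4
Y(u, G) = -9 + u - G (Y(u, G) = (-9 + u) - G = -9 + u - G)
H(k) = -9 (H(k) = -9 + 4 - 1*4 = -9 + 4 - 4 = -9)
sqrt(H(0) + U) = sqrt(-9 + 21) = sqrt(12) = 2*sqrt(3)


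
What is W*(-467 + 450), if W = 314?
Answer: -5338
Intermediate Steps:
W*(-467 + 450) = 314*(-467 + 450) = 314*(-17) = -5338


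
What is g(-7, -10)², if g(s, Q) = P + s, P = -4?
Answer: 121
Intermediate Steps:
g(s, Q) = -4 + s
g(-7, -10)² = (-4 - 7)² = (-11)² = 121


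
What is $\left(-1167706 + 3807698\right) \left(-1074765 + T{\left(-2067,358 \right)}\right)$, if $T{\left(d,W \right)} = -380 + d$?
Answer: $-2843831062304$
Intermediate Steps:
$\left(-1167706 + 3807698\right) \left(-1074765 + T{\left(-2067,358 \right)}\right) = \left(-1167706 + 3807698\right) \left(-1074765 - 2447\right) = 2639992 \left(-1074765 - 2447\right) = 2639992 \left(-1077212\right) = -2843831062304$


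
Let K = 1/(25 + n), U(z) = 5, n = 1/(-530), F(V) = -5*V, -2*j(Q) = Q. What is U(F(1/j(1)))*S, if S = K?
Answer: 2650/13249 ≈ 0.20002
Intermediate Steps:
j(Q) = -Q/2
n = -1/530 ≈ -0.0018868
K = 530/13249 (K = 1/(25 - 1/530) = 1/(13249/530) = 530/13249 ≈ 0.040003)
S = 530/13249 ≈ 0.040003
U(F(1/j(1)))*S = 5*(530/13249) = 2650/13249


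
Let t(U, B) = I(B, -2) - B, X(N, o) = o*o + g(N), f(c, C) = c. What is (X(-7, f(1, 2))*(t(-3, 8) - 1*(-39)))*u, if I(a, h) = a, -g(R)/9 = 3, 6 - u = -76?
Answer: -83148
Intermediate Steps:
u = 82 (u = 6 - 1*(-76) = 6 + 76 = 82)
g(R) = -27 (g(R) = -9*3 = -27)
X(N, o) = -27 + o² (X(N, o) = o*o - 27 = o² - 27 = -27 + o²)
t(U, B) = 0 (t(U, B) = B - B = 0)
(X(-7, f(1, 2))*(t(-3, 8) - 1*(-39)))*u = ((-27 + 1²)*(0 - 1*(-39)))*82 = ((-27 + 1)*(0 + 39))*82 = -26*39*82 = -1014*82 = -83148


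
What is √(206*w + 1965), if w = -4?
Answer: √1141 ≈ 33.779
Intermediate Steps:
√(206*w + 1965) = √(206*(-4) + 1965) = √(-824 + 1965) = √1141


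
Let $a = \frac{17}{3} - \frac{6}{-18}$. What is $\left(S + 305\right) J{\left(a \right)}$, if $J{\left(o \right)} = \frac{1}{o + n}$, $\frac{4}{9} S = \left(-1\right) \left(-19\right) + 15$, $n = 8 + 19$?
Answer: $\frac{763}{66} \approx 11.561$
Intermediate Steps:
$n = 27$
$a = 6$ ($a = 17 \cdot \frac{1}{3} - - \frac{1}{3} = \frac{17}{3} + \frac{1}{3} = 6$)
$S = \frac{153}{2}$ ($S = \frac{9 \left(\left(-1\right) \left(-19\right) + 15\right)}{4} = \frac{9 \left(19 + 15\right)}{4} = \frac{9}{4} \cdot 34 = \frac{153}{2} \approx 76.5$)
$J{\left(o \right)} = \frac{1}{27 + o}$ ($J{\left(o \right)} = \frac{1}{o + 27} = \frac{1}{27 + o}$)
$\left(S + 305\right) J{\left(a \right)} = \frac{\frac{153}{2} + 305}{27 + 6} = \frac{763}{2 \cdot 33} = \frac{763}{2} \cdot \frac{1}{33} = \frac{763}{66}$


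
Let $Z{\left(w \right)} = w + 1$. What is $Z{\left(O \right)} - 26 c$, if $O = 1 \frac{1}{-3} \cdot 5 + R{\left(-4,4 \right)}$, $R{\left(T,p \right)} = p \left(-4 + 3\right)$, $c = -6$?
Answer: $\frac{454}{3} \approx 151.33$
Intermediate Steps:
$R{\left(T,p \right)} = - p$ ($R{\left(T,p \right)} = p \left(-1\right) = - p$)
$O = - \frac{17}{3}$ ($O = 1 \frac{1}{-3} \cdot 5 - 4 = 1 \left(- \frac{1}{3}\right) 5 - 4 = \left(- \frac{1}{3}\right) 5 - 4 = - \frac{5}{3} - 4 = - \frac{17}{3} \approx -5.6667$)
$Z{\left(w \right)} = 1 + w$
$Z{\left(O \right)} - 26 c = \left(1 - \frac{17}{3}\right) - -156 = - \frac{14}{3} + 156 = \frac{454}{3}$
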